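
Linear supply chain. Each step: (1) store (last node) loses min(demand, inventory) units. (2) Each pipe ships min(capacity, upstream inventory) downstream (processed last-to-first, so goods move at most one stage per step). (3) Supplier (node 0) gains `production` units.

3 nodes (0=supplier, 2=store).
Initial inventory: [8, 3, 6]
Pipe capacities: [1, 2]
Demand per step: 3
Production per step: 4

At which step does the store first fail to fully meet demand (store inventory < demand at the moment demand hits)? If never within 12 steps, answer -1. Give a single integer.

Step 1: demand=3,sold=3 ship[1->2]=2 ship[0->1]=1 prod=4 -> [11 2 5]
Step 2: demand=3,sold=3 ship[1->2]=2 ship[0->1]=1 prod=4 -> [14 1 4]
Step 3: demand=3,sold=3 ship[1->2]=1 ship[0->1]=1 prod=4 -> [17 1 2]
Step 4: demand=3,sold=2 ship[1->2]=1 ship[0->1]=1 prod=4 -> [20 1 1]
Step 5: demand=3,sold=1 ship[1->2]=1 ship[0->1]=1 prod=4 -> [23 1 1]
Step 6: demand=3,sold=1 ship[1->2]=1 ship[0->1]=1 prod=4 -> [26 1 1]
Step 7: demand=3,sold=1 ship[1->2]=1 ship[0->1]=1 prod=4 -> [29 1 1]
Step 8: demand=3,sold=1 ship[1->2]=1 ship[0->1]=1 prod=4 -> [32 1 1]
Step 9: demand=3,sold=1 ship[1->2]=1 ship[0->1]=1 prod=4 -> [35 1 1]
Step 10: demand=3,sold=1 ship[1->2]=1 ship[0->1]=1 prod=4 -> [38 1 1]
Step 11: demand=3,sold=1 ship[1->2]=1 ship[0->1]=1 prod=4 -> [41 1 1]
Step 12: demand=3,sold=1 ship[1->2]=1 ship[0->1]=1 prod=4 -> [44 1 1]
First stockout at step 4

4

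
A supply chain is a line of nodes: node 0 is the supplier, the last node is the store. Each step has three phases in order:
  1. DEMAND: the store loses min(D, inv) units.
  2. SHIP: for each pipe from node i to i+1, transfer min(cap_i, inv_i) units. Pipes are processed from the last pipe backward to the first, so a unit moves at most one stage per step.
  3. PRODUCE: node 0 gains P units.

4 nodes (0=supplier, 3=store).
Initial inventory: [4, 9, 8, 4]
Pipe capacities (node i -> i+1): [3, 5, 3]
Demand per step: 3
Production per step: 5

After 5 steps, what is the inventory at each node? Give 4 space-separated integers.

Step 1: demand=3,sold=3 ship[2->3]=3 ship[1->2]=5 ship[0->1]=3 prod=5 -> inv=[6 7 10 4]
Step 2: demand=3,sold=3 ship[2->3]=3 ship[1->2]=5 ship[0->1]=3 prod=5 -> inv=[8 5 12 4]
Step 3: demand=3,sold=3 ship[2->3]=3 ship[1->2]=5 ship[0->1]=3 prod=5 -> inv=[10 3 14 4]
Step 4: demand=3,sold=3 ship[2->3]=3 ship[1->2]=3 ship[0->1]=3 prod=5 -> inv=[12 3 14 4]
Step 5: demand=3,sold=3 ship[2->3]=3 ship[1->2]=3 ship[0->1]=3 prod=5 -> inv=[14 3 14 4]

14 3 14 4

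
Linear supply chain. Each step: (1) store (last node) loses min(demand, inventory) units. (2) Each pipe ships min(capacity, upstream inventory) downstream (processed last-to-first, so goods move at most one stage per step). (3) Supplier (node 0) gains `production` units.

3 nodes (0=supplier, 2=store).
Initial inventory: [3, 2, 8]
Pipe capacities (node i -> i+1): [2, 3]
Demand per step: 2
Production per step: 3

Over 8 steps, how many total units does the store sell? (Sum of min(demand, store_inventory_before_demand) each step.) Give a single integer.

Step 1: sold=2 (running total=2) -> [4 2 8]
Step 2: sold=2 (running total=4) -> [5 2 8]
Step 3: sold=2 (running total=6) -> [6 2 8]
Step 4: sold=2 (running total=8) -> [7 2 8]
Step 5: sold=2 (running total=10) -> [8 2 8]
Step 6: sold=2 (running total=12) -> [9 2 8]
Step 7: sold=2 (running total=14) -> [10 2 8]
Step 8: sold=2 (running total=16) -> [11 2 8]

Answer: 16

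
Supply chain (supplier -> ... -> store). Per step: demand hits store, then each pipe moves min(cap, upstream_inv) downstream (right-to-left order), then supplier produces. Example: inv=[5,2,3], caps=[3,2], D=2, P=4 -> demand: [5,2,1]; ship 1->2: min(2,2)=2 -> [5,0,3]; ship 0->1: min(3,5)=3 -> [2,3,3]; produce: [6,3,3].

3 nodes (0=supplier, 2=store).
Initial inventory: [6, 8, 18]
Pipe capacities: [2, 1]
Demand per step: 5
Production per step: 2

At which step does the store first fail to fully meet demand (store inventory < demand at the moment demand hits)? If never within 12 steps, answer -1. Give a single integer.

Step 1: demand=5,sold=5 ship[1->2]=1 ship[0->1]=2 prod=2 -> [6 9 14]
Step 2: demand=5,sold=5 ship[1->2]=1 ship[0->1]=2 prod=2 -> [6 10 10]
Step 3: demand=5,sold=5 ship[1->2]=1 ship[0->1]=2 prod=2 -> [6 11 6]
Step 4: demand=5,sold=5 ship[1->2]=1 ship[0->1]=2 prod=2 -> [6 12 2]
Step 5: demand=5,sold=2 ship[1->2]=1 ship[0->1]=2 prod=2 -> [6 13 1]
Step 6: demand=5,sold=1 ship[1->2]=1 ship[0->1]=2 prod=2 -> [6 14 1]
Step 7: demand=5,sold=1 ship[1->2]=1 ship[0->1]=2 prod=2 -> [6 15 1]
Step 8: demand=5,sold=1 ship[1->2]=1 ship[0->1]=2 prod=2 -> [6 16 1]
Step 9: demand=5,sold=1 ship[1->2]=1 ship[0->1]=2 prod=2 -> [6 17 1]
Step 10: demand=5,sold=1 ship[1->2]=1 ship[0->1]=2 prod=2 -> [6 18 1]
Step 11: demand=5,sold=1 ship[1->2]=1 ship[0->1]=2 prod=2 -> [6 19 1]
Step 12: demand=5,sold=1 ship[1->2]=1 ship[0->1]=2 prod=2 -> [6 20 1]
First stockout at step 5

5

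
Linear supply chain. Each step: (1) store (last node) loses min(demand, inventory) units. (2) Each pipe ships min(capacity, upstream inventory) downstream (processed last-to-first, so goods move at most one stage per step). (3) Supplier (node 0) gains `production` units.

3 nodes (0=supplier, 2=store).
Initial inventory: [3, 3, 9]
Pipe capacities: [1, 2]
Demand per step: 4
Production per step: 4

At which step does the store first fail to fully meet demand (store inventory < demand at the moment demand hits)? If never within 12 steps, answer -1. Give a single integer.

Step 1: demand=4,sold=4 ship[1->2]=2 ship[0->1]=1 prod=4 -> [6 2 7]
Step 2: demand=4,sold=4 ship[1->2]=2 ship[0->1]=1 prod=4 -> [9 1 5]
Step 3: demand=4,sold=4 ship[1->2]=1 ship[0->1]=1 prod=4 -> [12 1 2]
Step 4: demand=4,sold=2 ship[1->2]=1 ship[0->1]=1 prod=4 -> [15 1 1]
Step 5: demand=4,sold=1 ship[1->2]=1 ship[0->1]=1 prod=4 -> [18 1 1]
Step 6: demand=4,sold=1 ship[1->2]=1 ship[0->1]=1 prod=4 -> [21 1 1]
Step 7: demand=4,sold=1 ship[1->2]=1 ship[0->1]=1 prod=4 -> [24 1 1]
Step 8: demand=4,sold=1 ship[1->2]=1 ship[0->1]=1 prod=4 -> [27 1 1]
Step 9: demand=4,sold=1 ship[1->2]=1 ship[0->1]=1 prod=4 -> [30 1 1]
Step 10: demand=4,sold=1 ship[1->2]=1 ship[0->1]=1 prod=4 -> [33 1 1]
Step 11: demand=4,sold=1 ship[1->2]=1 ship[0->1]=1 prod=4 -> [36 1 1]
Step 12: demand=4,sold=1 ship[1->2]=1 ship[0->1]=1 prod=4 -> [39 1 1]
First stockout at step 4

4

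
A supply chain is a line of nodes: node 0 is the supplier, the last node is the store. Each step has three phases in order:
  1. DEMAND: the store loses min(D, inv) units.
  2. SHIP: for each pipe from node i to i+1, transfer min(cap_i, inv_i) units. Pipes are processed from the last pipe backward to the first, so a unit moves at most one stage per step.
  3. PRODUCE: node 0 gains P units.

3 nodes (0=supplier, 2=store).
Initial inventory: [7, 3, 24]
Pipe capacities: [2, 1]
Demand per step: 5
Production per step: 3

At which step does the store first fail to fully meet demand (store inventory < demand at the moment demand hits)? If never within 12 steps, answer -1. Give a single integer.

Step 1: demand=5,sold=5 ship[1->2]=1 ship[0->1]=2 prod=3 -> [8 4 20]
Step 2: demand=5,sold=5 ship[1->2]=1 ship[0->1]=2 prod=3 -> [9 5 16]
Step 3: demand=5,sold=5 ship[1->2]=1 ship[0->1]=2 prod=3 -> [10 6 12]
Step 4: demand=5,sold=5 ship[1->2]=1 ship[0->1]=2 prod=3 -> [11 7 8]
Step 5: demand=5,sold=5 ship[1->2]=1 ship[0->1]=2 prod=3 -> [12 8 4]
Step 6: demand=5,sold=4 ship[1->2]=1 ship[0->1]=2 prod=3 -> [13 9 1]
Step 7: demand=5,sold=1 ship[1->2]=1 ship[0->1]=2 prod=3 -> [14 10 1]
Step 8: demand=5,sold=1 ship[1->2]=1 ship[0->1]=2 prod=3 -> [15 11 1]
Step 9: demand=5,sold=1 ship[1->2]=1 ship[0->1]=2 prod=3 -> [16 12 1]
Step 10: demand=5,sold=1 ship[1->2]=1 ship[0->1]=2 prod=3 -> [17 13 1]
Step 11: demand=5,sold=1 ship[1->2]=1 ship[0->1]=2 prod=3 -> [18 14 1]
Step 12: demand=5,sold=1 ship[1->2]=1 ship[0->1]=2 prod=3 -> [19 15 1]
First stockout at step 6

6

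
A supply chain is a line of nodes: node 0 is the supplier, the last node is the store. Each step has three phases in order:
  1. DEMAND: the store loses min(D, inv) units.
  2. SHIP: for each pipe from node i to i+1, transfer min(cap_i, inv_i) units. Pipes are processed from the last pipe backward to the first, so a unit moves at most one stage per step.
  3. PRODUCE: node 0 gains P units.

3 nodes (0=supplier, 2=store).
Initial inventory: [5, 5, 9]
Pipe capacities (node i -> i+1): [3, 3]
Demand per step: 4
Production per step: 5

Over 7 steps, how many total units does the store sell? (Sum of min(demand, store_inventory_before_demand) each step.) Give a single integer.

Answer: 27

Derivation:
Step 1: sold=4 (running total=4) -> [7 5 8]
Step 2: sold=4 (running total=8) -> [9 5 7]
Step 3: sold=4 (running total=12) -> [11 5 6]
Step 4: sold=4 (running total=16) -> [13 5 5]
Step 5: sold=4 (running total=20) -> [15 5 4]
Step 6: sold=4 (running total=24) -> [17 5 3]
Step 7: sold=3 (running total=27) -> [19 5 3]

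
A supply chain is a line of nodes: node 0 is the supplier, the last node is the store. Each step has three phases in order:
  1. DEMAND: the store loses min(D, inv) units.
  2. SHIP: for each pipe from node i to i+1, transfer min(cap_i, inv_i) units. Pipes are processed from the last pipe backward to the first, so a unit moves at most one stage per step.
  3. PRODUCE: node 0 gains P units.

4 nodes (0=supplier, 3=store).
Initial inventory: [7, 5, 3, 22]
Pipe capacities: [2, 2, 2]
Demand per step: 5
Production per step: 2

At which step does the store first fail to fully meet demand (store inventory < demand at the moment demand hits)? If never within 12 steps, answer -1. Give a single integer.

Step 1: demand=5,sold=5 ship[2->3]=2 ship[1->2]=2 ship[0->1]=2 prod=2 -> [7 5 3 19]
Step 2: demand=5,sold=5 ship[2->3]=2 ship[1->2]=2 ship[0->1]=2 prod=2 -> [7 5 3 16]
Step 3: demand=5,sold=5 ship[2->3]=2 ship[1->2]=2 ship[0->1]=2 prod=2 -> [7 5 3 13]
Step 4: demand=5,sold=5 ship[2->3]=2 ship[1->2]=2 ship[0->1]=2 prod=2 -> [7 5 3 10]
Step 5: demand=5,sold=5 ship[2->3]=2 ship[1->2]=2 ship[0->1]=2 prod=2 -> [7 5 3 7]
Step 6: demand=5,sold=5 ship[2->3]=2 ship[1->2]=2 ship[0->1]=2 prod=2 -> [7 5 3 4]
Step 7: demand=5,sold=4 ship[2->3]=2 ship[1->2]=2 ship[0->1]=2 prod=2 -> [7 5 3 2]
Step 8: demand=5,sold=2 ship[2->3]=2 ship[1->2]=2 ship[0->1]=2 prod=2 -> [7 5 3 2]
Step 9: demand=5,sold=2 ship[2->3]=2 ship[1->2]=2 ship[0->1]=2 prod=2 -> [7 5 3 2]
Step 10: demand=5,sold=2 ship[2->3]=2 ship[1->2]=2 ship[0->1]=2 prod=2 -> [7 5 3 2]
Step 11: demand=5,sold=2 ship[2->3]=2 ship[1->2]=2 ship[0->1]=2 prod=2 -> [7 5 3 2]
Step 12: demand=5,sold=2 ship[2->3]=2 ship[1->2]=2 ship[0->1]=2 prod=2 -> [7 5 3 2]
First stockout at step 7

7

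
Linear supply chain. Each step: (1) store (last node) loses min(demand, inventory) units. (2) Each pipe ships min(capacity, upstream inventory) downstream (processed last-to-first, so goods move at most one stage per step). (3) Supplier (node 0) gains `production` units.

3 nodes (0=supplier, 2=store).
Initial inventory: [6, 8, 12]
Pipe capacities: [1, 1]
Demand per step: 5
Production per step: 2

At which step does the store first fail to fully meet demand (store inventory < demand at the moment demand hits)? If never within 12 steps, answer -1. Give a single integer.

Step 1: demand=5,sold=5 ship[1->2]=1 ship[0->1]=1 prod=2 -> [7 8 8]
Step 2: demand=5,sold=5 ship[1->2]=1 ship[0->1]=1 prod=2 -> [8 8 4]
Step 3: demand=5,sold=4 ship[1->2]=1 ship[0->1]=1 prod=2 -> [9 8 1]
Step 4: demand=5,sold=1 ship[1->2]=1 ship[0->1]=1 prod=2 -> [10 8 1]
Step 5: demand=5,sold=1 ship[1->2]=1 ship[0->1]=1 prod=2 -> [11 8 1]
Step 6: demand=5,sold=1 ship[1->2]=1 ship[0->1]=1 prod=2 -> [12 8 1]
Step 7: demand=5,sold=1 ship[1->2]=1 ship[0->1]=1 prod=2 -> [13 8 1]
Step 8: demand=5,sold=1 ship[1->2]=1 ship[0->1]=1 prod=2 -> [14 8 1]
Step 9: demand=5,sold=1 ship[1->2]=1 ship[0->1]=1 prod=2 -> [15 8 1]
Step 10: demand=5,sold=1 ship[1->2]=1 ship[0->1]=1 prod=2 -> [16 8 1]
Step 11: demand=5,sold=1 ship[1->2]=1 ship[0->1]=1 prod=2 -> [17 8 1]
Step 12: demand=5,sold=1 ship[1->2]=1 ship[0->1]=1 prod=2 -> [18 8 1]
First stockout at step 3

3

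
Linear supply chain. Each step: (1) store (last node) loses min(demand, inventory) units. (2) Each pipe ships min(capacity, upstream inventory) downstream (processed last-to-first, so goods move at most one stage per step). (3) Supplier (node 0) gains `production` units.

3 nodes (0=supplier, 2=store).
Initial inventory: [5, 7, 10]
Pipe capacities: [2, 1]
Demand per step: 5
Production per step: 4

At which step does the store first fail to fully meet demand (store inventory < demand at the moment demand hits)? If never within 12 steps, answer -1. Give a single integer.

Step 1: demand=5,sold=5 ship[1->2]=1 ship[0->1]=2 prod=4 -> [7 8 6]
Step 2: demand=5,sold=5 ship[1->2]=1 ship[0->1]=2 prod=4 -> [9 9 2]
Step 3: demand=5,sold=2 ship[1->2]=1 ship[0->1]=2 prod=4 -> [11 10 1]
Step 4: demand=5,sold=1 ship[1->2]=1 ship[0->1]=2 prod=4 -> [13 11 1]
Step 5: demand=5,sold=1 ship[1->2]=1 ship[0->1]=2 prod=4 -> [15 12 1]
Step 6: demand=5,sold=1 ship[1->2]=1 ship[0->1]=2 prod=4 -> [17 13 1]
Step 7: demand=5,sold=1 ship[1->2]=1 ship[0->1]=2 prod=4 -> [19 14 1]
Step 8: demand=5,sold=1 ship[1->2]=1 ship[0->1]=2 prod=4 -> [21 15 1]
Step 9: demand=5,sold=1 ship[1->2]=1 ship[0->1]=2 prod=4 -> [23 16 1]
Step 10: demand=5,sold=1 ship[1->2]=1 ship[0->1]=2 prod=4 -> [25 17 1]
Step 11: demand=5,sold=1 ship[1->2]=1 ship[0->1]=2 prod=4 -> [27 18 1]
Step 12: demand=5,sold=1 ship[1->2]=1 ship[0->1]=2 prod=4 -> [29 19 1]
First stockout at step 3

3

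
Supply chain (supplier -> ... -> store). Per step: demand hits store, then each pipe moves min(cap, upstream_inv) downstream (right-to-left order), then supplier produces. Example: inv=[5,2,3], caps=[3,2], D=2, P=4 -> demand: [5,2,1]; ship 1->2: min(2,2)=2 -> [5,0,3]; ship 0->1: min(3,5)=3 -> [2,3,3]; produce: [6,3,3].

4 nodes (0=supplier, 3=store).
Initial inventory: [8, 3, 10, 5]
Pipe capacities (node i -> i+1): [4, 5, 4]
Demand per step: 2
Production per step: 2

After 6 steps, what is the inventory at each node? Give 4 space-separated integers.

Step 1: demand=2,sold=2 ship[2->3]=4 ship[1->2]=3 ship[0->1]=4 prod=2 -> inv=[6 4 9 7]
Step 2: demand=2,sold=2 ship[2->3]=4 ship[1->2]=4 ship[0->1]=4 prod=2 -> inv=[4 4 9 9]
Step 3: demand=2,sold=2 ship[2->3]=4 ship[1->2]=4 ship[0->1]=4 prod=2 -> inv=[2 4 9 11]
Step 4: demand=2,sold=2 ship[2->3]=4 ship[1->2]=4 ship[0->1]=2 prod=2 -> inv=[2 2 9 13]
Step 5: demand=2,sold=2 ship[2->3]=4 ship[1->2]=2 ship[0->1]=2 prod=2 -> inv=[2 2 7 15]
Step 6: demand=2,sold=2 ship[2->3]=4 ship[1->2]=2 ship[0->1]=2 prod=2 -> inv=[2 2 5 17]

2 2 5 17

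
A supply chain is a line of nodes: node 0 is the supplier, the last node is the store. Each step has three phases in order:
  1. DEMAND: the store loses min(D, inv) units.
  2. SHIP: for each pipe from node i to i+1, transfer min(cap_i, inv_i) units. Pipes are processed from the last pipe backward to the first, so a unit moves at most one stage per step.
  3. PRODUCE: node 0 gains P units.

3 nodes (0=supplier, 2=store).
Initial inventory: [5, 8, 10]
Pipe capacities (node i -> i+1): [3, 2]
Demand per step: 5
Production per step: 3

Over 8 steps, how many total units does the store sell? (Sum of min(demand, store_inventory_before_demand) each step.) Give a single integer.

Step 1: sold=5 (running total=5) -> [5 9 7]
Step 2: sold=5 (running total=10) -> [5 10 4]
Step 3: sold=4 (running total=14) -> [5 11 2]
Step 4: sold=2 (running total=16) -> [5 12 2]
Step 5: sold=2 (running total=18) -> [5 13 2]
Step 6: sold=2 (running total=20) -> [5 14 2]
Step 7: sold=2 (running total=22) -> [5 15 2]
Step 8: sold=2 (running total=24) -> [5 16 2]

Answer: 24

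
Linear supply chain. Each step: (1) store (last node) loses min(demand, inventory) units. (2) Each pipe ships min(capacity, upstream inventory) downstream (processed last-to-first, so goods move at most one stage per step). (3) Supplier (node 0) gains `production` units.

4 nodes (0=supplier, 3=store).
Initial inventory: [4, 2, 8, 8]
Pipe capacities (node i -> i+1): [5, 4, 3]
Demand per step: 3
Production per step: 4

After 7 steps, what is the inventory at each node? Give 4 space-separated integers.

Step 1: demand=3,sold=3 ship[2->3]=3 ship[1->2]=2 ship[0->1]=4 prod=4 -> inv=[4 4 7 8]
Step 2: demand=3,sold=3 ship[2->3]=3 ship[1->2]=4 ship[0->1]=4 prod=4 -> inv=[4 4 8 8]
Step 3: demand=3,sold=3 ship[2->3]=3 ship[1->2]=4 ship[0->1]=4 prod=4 -> inv=[4 4 9 8]
Step 4: demand=3,sold=3 ship[2->3]=3 ship[1->2]=4 ship[0->1]=4 prod=4 -> inv=[4 4 10 8]
Step 5: demand=3,sold=3 ship[2->3]=3 ship[1->2]=4 ship[0->1]=4 prod=4 -> inv=[4 4 11 8]
Step 6: demand=3,sold=3 ship[2->3]=3 ship[1->2]=4 ship[0->1]=4 prod=4 -> inv=[4 4 12 8]
Step 7: demand=3,sold=3 ship[2->3]=3 ship[1->2]=4 ship[0->1]=4 prod=4 -> inv=[4 4 13 8]

4 4 13 8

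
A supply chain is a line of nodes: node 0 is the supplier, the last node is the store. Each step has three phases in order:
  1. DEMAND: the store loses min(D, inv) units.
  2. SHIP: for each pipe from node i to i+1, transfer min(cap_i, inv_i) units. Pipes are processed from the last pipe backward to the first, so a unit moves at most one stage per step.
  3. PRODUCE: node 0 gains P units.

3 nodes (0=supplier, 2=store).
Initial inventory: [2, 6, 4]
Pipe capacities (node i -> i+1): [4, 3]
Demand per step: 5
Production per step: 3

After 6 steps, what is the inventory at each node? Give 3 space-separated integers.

Step 1: demand=5,sold=4 ship[1->2]=3 ship[0->1]=2 prod=3 -> inv=[3 5 3]
Step 2: demand=5,sold=3 ship[1->2]=3 ship[0->1]=3 prod=3 -> inv=[3 5 3]
Step 3: demand=5,sold=3 ship[1->2]=3 ship[0->1]=3 prod=3 -> inv=[3 5 3]
Step 4: demand=5,sold=3 ship[1->2]=3 ship[0->1]=3 prod=3 -> inv=[3 5 3]
Step 5: demand=5,sold=3 ship[1->2]=3 ship[0->1]=3 prod=3 -> inv=[3 5 3]
Step 6: demand=5,sold=3 ship[1->2]=3 ship[0->1]=3 prod=3 -> inv=[3 5 3]

3 5 3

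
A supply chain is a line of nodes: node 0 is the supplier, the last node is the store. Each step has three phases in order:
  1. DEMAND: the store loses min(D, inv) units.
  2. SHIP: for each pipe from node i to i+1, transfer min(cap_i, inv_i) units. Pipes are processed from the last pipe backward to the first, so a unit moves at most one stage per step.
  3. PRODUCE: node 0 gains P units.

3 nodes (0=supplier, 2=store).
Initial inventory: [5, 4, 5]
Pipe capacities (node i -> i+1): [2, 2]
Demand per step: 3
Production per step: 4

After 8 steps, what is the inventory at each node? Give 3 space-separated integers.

Step 1: demand=3,sold=3 ship[1->2]=2 ship[0->1]=2 prod=4 -> inv=[7 4 4]
Step 2: demand=3,sold=3 ship[1->2]=2 ship[0->1]=2 prod=4 -> inv=[9 4 3]
Step 3: demand=3,sold=3 ship[1->2]=2 ship[0->1]=2 prod=4 -> inv=[11 4 2]
Step 4: demand=3,sold=2 ship[1->2]=2 ship[0->1]=2 prod=4 -> inv=[13 4 2]
Step 5: demand=3,sold=2 ship[1->2]=2 ship[0->1]=2 prod=4 -> inv=[15 4 2]
Step 6: demand=3,sold=2 ship[1->2]=2 ship[0->1]=2 prod=4 -> inv=[17 4 2]
Step 7: demand=3,sold=2 ship[1->2]=2 ship[0->1]=2 prod=4 -> inv=[19 4 2]
Step 8: demand=3,sold=2 ship[1->2]=2 ship[0->1]=2 prod=4 -> inv=[21 4 2]

21 4 2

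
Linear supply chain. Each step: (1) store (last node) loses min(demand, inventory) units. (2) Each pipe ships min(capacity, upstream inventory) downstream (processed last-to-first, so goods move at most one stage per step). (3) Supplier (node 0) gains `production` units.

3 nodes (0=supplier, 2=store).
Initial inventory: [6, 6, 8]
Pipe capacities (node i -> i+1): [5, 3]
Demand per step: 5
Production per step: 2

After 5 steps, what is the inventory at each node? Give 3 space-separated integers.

Step 1: demand=5,sold=5 ship[1->2]=3 ship[0->1]=5 prod=2 -> inv=[3 8 6]
Step 2: demand=5,sold=5 ship[1->2]=3 ship[0->1]=3 prod=2 -> inv=[2 8 4]
Step 3: demand=5,sold=4 ship[1->2]=3 ship[0->1]=2 prod=2 -> inv=[2 7 3]
Step 4: demand=5,sold=3 ship[1->2]=3 ship[0->1]=2 prod=2 -> inv=[2 6 3]
Step 5: demand=5,sold=3 ship[1->2]=3 ship[0->1]=2 prod=2 -> inv=[2 5 3]

2 5 3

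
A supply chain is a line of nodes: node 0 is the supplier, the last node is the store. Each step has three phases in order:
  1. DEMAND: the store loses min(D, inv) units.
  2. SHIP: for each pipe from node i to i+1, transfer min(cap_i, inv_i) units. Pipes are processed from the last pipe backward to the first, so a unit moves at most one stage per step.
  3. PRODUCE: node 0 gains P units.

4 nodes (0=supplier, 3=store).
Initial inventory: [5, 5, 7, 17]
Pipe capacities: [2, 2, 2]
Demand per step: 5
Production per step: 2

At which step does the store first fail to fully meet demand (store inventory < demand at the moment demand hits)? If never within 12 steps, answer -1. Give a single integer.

Step 1: demand=5,sold=5 ship[2->3]=2 ship[1->2]=2 ship[0->1]=2 prod=2 -> [5 5 7 14]
Step 2: demand=5,sold=5 ship[2->3]=2 ship[1->2]=2 ship[0->1]=2 prod=2 -> [5 5 7 11]
Step 3: demand=5,sold=5 ship[2->3]=2 ship[1->2]=2 ship[0->1]=2 prod=2 -> [5 5 7 8]
Step 4: demand=5,sold=5 ship[2->3]=2 ship[1->2]=2 ship[0->1]=2 prod=2 -> [5 5 7 5]
Step 5: demand=5,sold=5 ship[2->3]=2 ship[1->2]=2 ship[0->1]=2 prod=2 -> [5 5 7 2]
Step 6: demand=5,sold=2 ship[2->3]=2 ship[1->2]=2 ship[0->1]=2 prod=2 -> [5 5 7 2]
Step 7: demand=5,sold=2 ship[2->3]=2 ship[1->2]=2 ship[0->1]=2 prod=2 -> [5 5 7 2]
Step 8: demand=5,sold=2 ship[2->3]=2 ship[1->2]=2 ship[0->1]=2 prod=2 -> [5 5 7 2]
Step 9: demand=5,sold=2 ship[2->3]=2 ship[1->2]=2 ship[0->1]=2 prod=2 -> [5 5 7 2]
Step 10: demand=5,sold=2 ship[2->3]=2 ship[1->2]=2 ship[0->1]=2 prod=2 -> [5 5 7 2]
Step 11: demand=5,sold=2 ship[2->3]=2 ship[1->2]=2 ship[0->1]=2 prod=2 -> [5 5 7 2]
Step 12: demand=5,sold=2 ship[2->3]=2 ship[1->2]=2 ship[0->1]=2 prod=2 -> [5 5 7 2]
First stockout at step 6

6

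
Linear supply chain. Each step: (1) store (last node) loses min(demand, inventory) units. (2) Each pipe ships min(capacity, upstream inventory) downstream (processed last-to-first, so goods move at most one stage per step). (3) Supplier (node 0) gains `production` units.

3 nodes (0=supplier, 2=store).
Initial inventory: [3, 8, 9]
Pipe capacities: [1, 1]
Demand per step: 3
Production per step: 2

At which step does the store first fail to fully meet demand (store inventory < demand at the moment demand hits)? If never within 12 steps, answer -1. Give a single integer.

Step 1: demand=3,sold=3 ship[1->2]=1 ship[0->1]=1 prod=2 -> [4 8 7]
Step 2: demand=3,sold=3 ship[1->2]=1 ship[0->1]=1 prod=2 -> [5 8 5]
Step 3: demand=3,sold=3 ship[1->2]=1 ship[0->1]=1 prod=2 -> [6 8 3]
Step 4: demand=3,sold=3 ship[1->2]=1 ship[0->1]=1 prod=2 -> [7 8 1]
Step 5: demand=3,sold=1 ship[1->2]=1 ship[0->1]=1 prod=2 -> [8 8 1]
Step 6: demand=3,sold=1 ship[1->2]=1 ship[0->1]=1 prod=2 -> [9 8 1]
Step 7: demand=3,sold=1 ship[1->2]=1 ship[0->1]=1 prod=2 -> [10 8 1]
Step 8: demand=3,sold=1 ship[1->2]=1 ship[0->1]=1 prod=2 -> [11 8 1]
Step 9: demand=3,sold=1 ship[1->2]=1 ship[0->1]=1 prod=2 -> [12 8 1]
Step 10: demand=3,sold=1 ship[1->2]=1 ship[0->1]=1 prod=2 -> [13 8 1]
Step 11: demand=3,sold=1 ship[1->2]=1 ship[0->1]=1 prod=2 -> [14 8 1]
Step 12: demand=3,sold=1 ship[1->2]=1 ship[0->1]=1 prod=2 -> [15 8 1]
First stockout at step 5

5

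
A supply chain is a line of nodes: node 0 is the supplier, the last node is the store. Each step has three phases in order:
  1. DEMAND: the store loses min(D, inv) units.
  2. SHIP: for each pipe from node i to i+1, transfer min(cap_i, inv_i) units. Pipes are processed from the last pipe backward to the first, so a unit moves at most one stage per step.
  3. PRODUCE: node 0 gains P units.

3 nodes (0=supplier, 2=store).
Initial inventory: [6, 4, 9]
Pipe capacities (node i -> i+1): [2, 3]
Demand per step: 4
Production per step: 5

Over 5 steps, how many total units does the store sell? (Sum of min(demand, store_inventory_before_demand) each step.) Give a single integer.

Answer: 19

Derivation:
Step 1: sold=4 (running total=4) -> [9 3 8]
Step 2: sold=4 (running total=8) -> [12 2 7]
Step 3: sold=4 (running total=12) -> [15 2 5]
Step 4: sold=4 (running total=16) -> [18 2 3]
Step 5: sold=3 (running total=19) -> [21 2 2]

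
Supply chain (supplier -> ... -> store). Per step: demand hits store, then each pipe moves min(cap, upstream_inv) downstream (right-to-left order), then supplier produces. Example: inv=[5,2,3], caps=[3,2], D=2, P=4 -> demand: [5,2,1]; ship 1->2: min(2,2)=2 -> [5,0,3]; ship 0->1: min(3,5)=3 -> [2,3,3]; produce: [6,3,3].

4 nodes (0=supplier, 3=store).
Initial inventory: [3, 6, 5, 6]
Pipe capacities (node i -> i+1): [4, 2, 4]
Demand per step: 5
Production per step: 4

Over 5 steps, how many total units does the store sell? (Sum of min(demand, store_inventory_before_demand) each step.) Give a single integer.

Step 1: sold=5 (running total=5) -> [4 7 3 5]
Step 2: sold=5 (running total=10) -> [4 9 2 3]
Step 3: sold=3 (running total=13) -> [4 11 2 2]
Step 4: sold=2 (running total=15) -> [4 13 2 2]
Step 5: sold=2 (running total=17) -> [4 15 2 2]

Answer: 17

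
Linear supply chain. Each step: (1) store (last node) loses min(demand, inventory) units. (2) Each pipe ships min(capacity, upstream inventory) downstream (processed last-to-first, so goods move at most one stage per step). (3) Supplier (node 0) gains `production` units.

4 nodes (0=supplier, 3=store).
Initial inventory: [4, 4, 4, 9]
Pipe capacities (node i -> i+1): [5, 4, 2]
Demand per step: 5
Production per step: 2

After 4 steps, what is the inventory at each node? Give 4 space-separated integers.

Step 1: demand=5,sold=5 ship[2->3]=2 ship[1->2]=4 ship[0->1]=4 prod=2 -> inv=[2 4 6 6]
Step 2: demand=5,sold=5 ship[2->3]=2 ship[1->2]=4 ship[0->1]=2 prod=2 -> inv=[2 2 8 3]
Step 3: demand=5,sold=3 ship[2->3]=2 ship[1->2]=2 ship[0->1]=2 prod=2 -> inv=[2 2 8 2]
Step 4: demand=5,sold=2 ship[2->3]=2 ship[1->2]=2 ship[0->1]=2 prod=2 -> inv=[2 2 8 2]

2 2 8 2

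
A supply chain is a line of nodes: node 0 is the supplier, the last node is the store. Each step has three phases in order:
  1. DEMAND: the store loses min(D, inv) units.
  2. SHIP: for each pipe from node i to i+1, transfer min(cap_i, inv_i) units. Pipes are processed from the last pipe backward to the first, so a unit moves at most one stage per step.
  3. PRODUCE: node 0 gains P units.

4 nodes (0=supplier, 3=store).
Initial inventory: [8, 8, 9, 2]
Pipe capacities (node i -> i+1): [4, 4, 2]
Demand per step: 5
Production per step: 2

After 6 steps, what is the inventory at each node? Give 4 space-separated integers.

Step 1: demand=5,sold=2 ship[2->3]=2 ship[1->2]=4 ship[0->1]=4 prod=2 -> inv=[6 8 11 2]
Step 2: demand=5,sold=2 ship[2->3]=2 ship[1->2]=4 ship[0->1]=4 prod=2 -> inv=[4 8 13 2]
Step 3: demand=5,sold=2 ship[2->3]=2 ship[1->2]=4 ship[0->1]=4 prod=2 -> inv=[2 8 15 2]
Step 4: demand=5,sold=2 ship[2->3]=2 ship[1->2]=4 ship[0->1]=2 prod=2 -> inv=[2 6 17 2]
Step 5: demand=5,sold=2 ship[2->3]=2 ship[1->2]=4 ship[0->1]=2 prod=2 -> inv=[2 4 19 2]
Step 6: demand=5,sold=2 ship[2->3]=2 ship[1->2]=4 ship[0->1]=2 prod=2 -> inv=[2 2 21 2]

2 2 21 2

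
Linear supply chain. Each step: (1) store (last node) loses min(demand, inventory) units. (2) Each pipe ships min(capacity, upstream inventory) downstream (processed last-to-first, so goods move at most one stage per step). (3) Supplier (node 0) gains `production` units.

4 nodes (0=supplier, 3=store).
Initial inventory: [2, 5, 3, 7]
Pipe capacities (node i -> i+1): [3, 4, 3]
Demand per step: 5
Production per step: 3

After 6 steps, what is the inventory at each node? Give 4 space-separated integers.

Step 1: demand=5,sold=5 ship[2->3]=3 ship[1->2]=4 ship[0->1]=2 prod=3 -> inv=[3 3 4 5]
Step 2: demand=5,sold=5 ship[2->3]=3 ship[1->2]=3 ship[0->1]=3 prod=3 -> inv=[3 3 4 3]
Step 3: demand=5,sold=3 ship[2->3]=3 ship[1->2]=3 ship[0->1]=3 prod=3 -> inv=[3 3 4 3]
Step 4: demand=5,sold=3 ship[2->3]=3 ship[1->2]=3 ship[0->1]=3 prod=3 -> inv=[3 3 4 3]
Step 5: demand=5,sold=3 ship[2->3]=3 ship[1->2]=3 ship[0->1]=3 prod=3 -> inv=[3 3 4 3]
Step 6: demand=5,sold=3 ship[2->3]=3 ship[1->2]=3 ship[0->1]=3 prod=3 -> inv=[3 3 4 3]

3 3 4 3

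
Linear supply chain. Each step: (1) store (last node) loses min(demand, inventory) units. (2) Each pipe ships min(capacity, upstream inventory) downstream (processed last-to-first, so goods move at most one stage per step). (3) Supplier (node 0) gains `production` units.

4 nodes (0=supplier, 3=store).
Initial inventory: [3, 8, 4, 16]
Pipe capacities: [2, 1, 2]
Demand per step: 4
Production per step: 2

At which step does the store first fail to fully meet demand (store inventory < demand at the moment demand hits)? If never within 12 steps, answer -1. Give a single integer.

Step 1: demand=4,sold=4 ship[2->3]=2 ship[1->2]=1 ship[0->1]=2 prod=2 -> [3 9 3 14]
Step 2: demand=4,sold=4 ship[2->3]=2 ship[1->2]=1 ship[0->1]=2 prod=2 -> [3 10 2 12]
Step 3: demand=4,sold=4 ship[2->3]=2 ship[1->2]=1 ship[0->1]=2 prod=2 -> [3 11 1 10]
Step 4: demand=4,sold=4 ship[2->3]=1 ship[1->2]=1 ship[0->1]=2 prod=2 -> [3 12 1 7]
Step 5: demand=4,sold=4 ship[2->3]=1 ship[1->2]=1 ship[0->1]=2 prod=2 -> [3 13 1 4]
Step 6: demand=4,sold=4 ship[2->3]=1 ship[1->2]=1 ship[0->1]=2 prod=2 -> [3 14 1 1]
Step 7: demand=4,sold=1 ship[2->3]=1 ship[1->2]=1 ship[0->1]=2 prod=2 -> [3 15 1 1]
Step 8: demand=4,sold=1 ship[2->3]=1 ship[1->2]=1 ship[0->1]=2 prod=2 -> [3 16 1 1]
Step 9: demand=4,sold=1 ship[2->3]=1 ship[1->2]=1 ship[0->1]=2 prod=2 -> [3 17 1 1]
Step 10: demand=4,sold=1 ship[2->3]=1 ship[1->2]=1 ship[0->1]=2 prod=2 -> [3 18 1 1]
Step 11: demand=4,sold=1 ship[2->3]=1 ship[1->2]=1 ship[0->1]=2 prod=2 -> [3 19 1 1]
Step 12: demand=4,sold=1 ship[2->3]=1 ship[1->2]=1 ship[0->1]=2 prod=2 -> [3 20 1 1]
First stockout at step 7

7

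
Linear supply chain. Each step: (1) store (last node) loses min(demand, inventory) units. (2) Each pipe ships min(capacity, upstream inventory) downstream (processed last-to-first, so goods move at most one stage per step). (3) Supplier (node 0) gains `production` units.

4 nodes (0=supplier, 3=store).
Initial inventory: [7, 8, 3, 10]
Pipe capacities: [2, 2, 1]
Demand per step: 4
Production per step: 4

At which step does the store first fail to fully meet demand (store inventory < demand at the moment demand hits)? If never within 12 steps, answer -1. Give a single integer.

Step 1: demand=4,sold=4 ship[2->3]=1 ship[1->2]=2 ship[0->1]=2 prod=4 -> [9 8 4 7]
Step 2: demand=4,sold=4 ship[2->3]=1 ship[1->2]=2 ship[0->1]=2 prod=4 -> [11 8 5 4]
Step 3: demand=4,sold=4 ship[2->3]=1 ship[1->2]=2 ship[0->1]=2 prod=4 -> [13 8 6 1]
Step 4: demand=4,sold=1 ship[2->3]=1 ship[1->2]=2 ship[0->1]=2 prod=4 -> [15 8 7 1]
Step 5: demand=4,sold=1 ship[2->3]=1 ship[1->2]=2 ship[0->1]=2 prod=4 -> [17 8 8 1]
Step 6: demand=4,sold=1 ship[2->3]=1 ship[1->2]=2 ship[0->1]=2 prod=4 -> [19 8 9 1]
Step 7: demand=4,sold=1 ship[2->3]=1 ship[1->2]=2 ship[0->1]=2 prod=4 -> [21 8 10 1]
Step 8: demand=4,sold=1 ship[2->3]=1 ship[1->2]=2 ship[0->1]=2 prod=4 -> [23 8 11 1]
Step 9: demand=4,sold=1 ship[2->3]=1 ship[1->2]=2 ship[0->1]=2 prod=4 -> [25 8 12 1]
Step 10: demand=4,sold=1 ship[2->3]=1 ship[1->2]=2 ship[0->1]=2 prod=4 -> [27 8 13 1]
Step 11: demand=4,sold=1 ship[2->3]=1 ship[1->2]=2 ship[0->1]=2 prod=4 -> [29 8 14 1]
Step 12: demand=4,sold=1 ship[2->3]=1 ship[1->2]=2 ship[0->1]=2 prod=4 -> [31 8 15 1]
First stockout at step 4

4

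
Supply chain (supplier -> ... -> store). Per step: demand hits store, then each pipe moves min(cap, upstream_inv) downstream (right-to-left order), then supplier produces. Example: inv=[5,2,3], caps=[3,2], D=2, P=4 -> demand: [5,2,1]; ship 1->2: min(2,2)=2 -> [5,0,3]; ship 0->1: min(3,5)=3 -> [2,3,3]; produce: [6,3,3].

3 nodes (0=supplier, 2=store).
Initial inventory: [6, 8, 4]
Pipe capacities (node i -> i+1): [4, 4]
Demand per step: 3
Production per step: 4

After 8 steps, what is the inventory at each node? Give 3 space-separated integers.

Step 1: demand=3,sold=3 ship[1->2]=4 ship[0->1]=4 prod=4 -> inv=[6 8 5]
Step 2: demand=3,sold=3 ship[1->2]=4 ship[0->1]=4 prod=4 -> inv=[6 8 6]
Step 3: demand=3,sold=3 ship[1->2]=4 ship[0->1]=4 prod=4 -> inv=[6 8 7]
Step 4: demand=3,sold=3 ship[1->2]=4 ship[0->1]=4 prod=4 -> inv=[6 8 8]
Step 5: demand=3,sold=3 ship[1->2]=4 ship[0->1]=4 prod=4 -> inv=[6 8 9]
Step 6: demand=3,sold=3 ship[1->2]=4 ship[0->1]=4 prod=4 -> inv=[6 8 10]
Step 7: demand=3,sold=3 ship[1->2]=4 ship[0->1]=4 prod=4 -> inv=[6 8 11]
Step 8: demand=3,sold=3 ship[1->2]=4 ship[0->1]=4 prod=4 -> inv=[6 8 12]

6 8 12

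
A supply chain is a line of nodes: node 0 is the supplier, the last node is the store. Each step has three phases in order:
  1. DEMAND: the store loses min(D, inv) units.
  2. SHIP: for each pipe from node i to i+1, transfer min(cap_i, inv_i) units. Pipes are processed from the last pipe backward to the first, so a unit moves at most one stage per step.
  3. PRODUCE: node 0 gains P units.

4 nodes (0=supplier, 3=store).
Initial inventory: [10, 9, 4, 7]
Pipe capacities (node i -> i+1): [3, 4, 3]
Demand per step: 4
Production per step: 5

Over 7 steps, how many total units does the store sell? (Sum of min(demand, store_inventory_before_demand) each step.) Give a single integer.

Step 1: sold=4 (running total=4) -> [12 8 5 6]
Step 2: sold=4 (running total=8) -> [14 7 6 5]
Step 3: sold=4 (running total=12) -> [16 6 7 4]
Step 4: sold=4 (running total=16) -> [18 5 8 3]
Step 5: sold=3 (running total=19) -> [20 4 9 3]
Step 6: sold=3 (running total=22) -> [22 3 10 3]
Step 7: sold=3 (running total=25) -> [24 3 10 3]

Answer: 25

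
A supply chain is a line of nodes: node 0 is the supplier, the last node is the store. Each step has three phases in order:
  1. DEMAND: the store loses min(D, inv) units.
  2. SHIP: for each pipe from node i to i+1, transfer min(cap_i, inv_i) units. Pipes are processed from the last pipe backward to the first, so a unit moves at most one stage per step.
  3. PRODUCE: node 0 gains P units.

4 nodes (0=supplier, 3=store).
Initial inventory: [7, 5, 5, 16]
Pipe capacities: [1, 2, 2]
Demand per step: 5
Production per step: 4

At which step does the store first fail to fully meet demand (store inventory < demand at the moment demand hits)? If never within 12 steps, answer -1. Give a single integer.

Step 1: demand=5,sold=5 ship[2->3]=2 ship[1->2]=2 ship[0->1]=1 prod=4 -> [10 4 5 13]
Step 2: demand=5,sold=5 ship[2->3]=2 ship[1->2]=2 ship[0->1]=1 prod=4 -> [13 3 5 10]
Step 3: demand=5,sold=5 ship[2->3]=2 ship[1->2]=2 ship[0->1]=1 prod=4 -> [16 2 5 7]
Step 4: demand=5,sold=5 ship[2->3]=2 ship[1->2]=2 ship[0->1]=1 prod=4 -> [19 1 5 4]
Step 5: demand=5,sold=4 ship[2->3]=2 ship[1->2]=1 ship[0->1]=1 prod=4 -> [22 1 4 2]
Step 6: demand=5,sold=2 ship[2->3]=2 ship[1->2]=1 ship[0->1]=1 prod=4 -> [25 1 3 2]
Step 7: demand=5,sold=2 ship[2->3]=2 ship[1->2]=1 ship[0->1]=1 prod=4 -> [28 1 2 2]
Step 8: demand=5,sold=2 ship[2->3]=2 ship[1->2]=1 ship[0->1]=1 prod=4 -> [31 1 1 2]
Step 9: demand=5,sold=2 ship[2->3]=1 ship[1->2]=1 ship[0->1]=1 prod=4 -> [34 1 1 1]
Step 10: demand=5,sold=1 ship[2->3]=1 ship[1->2]=1 ship[0->1]=1 prod=4 -> [37 1 1 1]
Step 11: demand=5,sold=1 ship[2->3]=1 ship[1->2]=1 ship[0->1]=1 prod=4 -> [40 1 1 1]
Step 12: demand=5,sold=1 ship[2->3]=1 ship[1->2]=1 ship[0->1]=1 prod=4 -> [43 1 1 1]
First stockout at step 5

5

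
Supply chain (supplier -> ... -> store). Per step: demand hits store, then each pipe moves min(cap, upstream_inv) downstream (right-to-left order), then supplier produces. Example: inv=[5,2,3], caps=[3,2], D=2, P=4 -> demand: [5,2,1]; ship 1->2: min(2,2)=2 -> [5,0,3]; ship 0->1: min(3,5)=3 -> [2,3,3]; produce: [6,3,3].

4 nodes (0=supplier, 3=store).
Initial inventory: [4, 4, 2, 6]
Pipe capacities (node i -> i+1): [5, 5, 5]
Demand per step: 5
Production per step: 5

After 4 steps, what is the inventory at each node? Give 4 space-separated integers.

Step 1: demand=5,sold=5 ship[2->3]=2 ship[1->2]=4 ship[0->1]=4 prod=5 -> inv=[5 4 4 3]
Step 2: demand=5,sold=3 ship[2->3]=4 ship[1->2]=4 ship[0->1]=5 prod=5 -> inv=[5 5 4 4]
Step 3: demand=5,sold=4 ship[2->3]=4 ship[1->2]=5 ship[0->1]=5 prod=5 -> inv=[5 5 5 4]
Step 4: demand=5,sold=4 ship[2->3]=5 ship[1->2]=5 ship[0->1]=5 prod=5 -> inv=[5 5 5 5]

5 5 5 5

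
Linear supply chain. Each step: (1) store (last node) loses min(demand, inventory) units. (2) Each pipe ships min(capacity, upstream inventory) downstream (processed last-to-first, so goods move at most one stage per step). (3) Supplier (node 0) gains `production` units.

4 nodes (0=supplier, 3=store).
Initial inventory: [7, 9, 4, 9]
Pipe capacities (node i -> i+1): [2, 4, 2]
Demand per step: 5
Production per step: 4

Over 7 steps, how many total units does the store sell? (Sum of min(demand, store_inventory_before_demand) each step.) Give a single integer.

Step 1: sold=5 (running total=5) -> [9 7 6 6]
Step 2: sold=5 (running total=10) -> [11 5 8 3]
Step 3: sold=3 (running total=13) -> [13 3 10 2]
Step 4: sold=2 (running total=15) -> [15 2 11 2]
Step 5: sold=2 (running total=17) -> [17 2 11 2]
Step 6: sold=2 (running total=19) -> [19 2 11 2]
Step 7: sold=2 (running total=21) -> [21 2 11 2]

Answer: 21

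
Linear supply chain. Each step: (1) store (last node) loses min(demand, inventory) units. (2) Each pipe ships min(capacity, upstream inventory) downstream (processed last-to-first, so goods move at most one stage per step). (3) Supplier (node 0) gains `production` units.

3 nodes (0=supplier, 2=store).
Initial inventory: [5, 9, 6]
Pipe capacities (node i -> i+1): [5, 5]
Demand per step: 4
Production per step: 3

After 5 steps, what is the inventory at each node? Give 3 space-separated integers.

Step 1: demand=4,sold=4 ship[1->2]=5 ship[0->1]=5 prod=3 -> inv=[3 9 7]
Step 2: demand=4,sold=4 ship[1->2]=5 ship[0->1]=3 prod=3 -> inv=[3 7 8]
Step 3: demand=4,sold=4 ship[1->2]=5 ship[0->1]=3 prod=3 -> inv=[3 5 9]
Step 4: demand=4,sold=4 ship[1->2]=5 ship[0->1]=3 prod=3 -> inv=[3 3 10]
Step 5: demand=4,sold=4 ship[1->2]=3 ship[0->1]=3 prod=3 -> inv=[3 3 9]

3 3 9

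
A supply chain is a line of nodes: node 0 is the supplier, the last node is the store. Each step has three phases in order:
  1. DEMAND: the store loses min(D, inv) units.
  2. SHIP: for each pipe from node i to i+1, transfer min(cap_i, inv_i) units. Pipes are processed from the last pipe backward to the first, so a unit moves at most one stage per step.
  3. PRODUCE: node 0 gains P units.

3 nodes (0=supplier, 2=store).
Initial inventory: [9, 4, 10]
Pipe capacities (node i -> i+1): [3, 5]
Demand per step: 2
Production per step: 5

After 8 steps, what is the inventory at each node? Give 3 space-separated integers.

Step 1: demand=2,sold=2 ship[1->2]=4 ship[0->1]=3 prod=5 -> inv=[11 3 12]
Step 2: demand=2,sold=2 ship[1->2]=3 ship[0->1]=3 prod=5 -> inv=[13 3 13]
Step 3: demand=2,sold=2 ship[1->2]=3 ship[0->1]=3 prod=5 -> inv=[15 3 14]
Step 4: demand=2,sold=2 ship[1->2]=3 ship[0->1]=3 prod=5 -> inv=[17 3 15]
Step 5: demand=2,sold=2 ship[1->2]=3 ship[0->1]=3 prod=5 -> inv=[19 3 16]
Step 6: demand=2,sold=2 ship[1->2]=3 ship[0->1]=3 prod=5 -> inv=[21 3 17]
Step 7: demand=2,sold=2 ship[1->2]=3 ship[0->1]=3 prod=5 -> inv=[23 3 18]
Step 8: demand=2,sold=2 ship[1->2]=3 ship[0->1]=3 prod=5 -> inv=[25 3 19]

25 3 19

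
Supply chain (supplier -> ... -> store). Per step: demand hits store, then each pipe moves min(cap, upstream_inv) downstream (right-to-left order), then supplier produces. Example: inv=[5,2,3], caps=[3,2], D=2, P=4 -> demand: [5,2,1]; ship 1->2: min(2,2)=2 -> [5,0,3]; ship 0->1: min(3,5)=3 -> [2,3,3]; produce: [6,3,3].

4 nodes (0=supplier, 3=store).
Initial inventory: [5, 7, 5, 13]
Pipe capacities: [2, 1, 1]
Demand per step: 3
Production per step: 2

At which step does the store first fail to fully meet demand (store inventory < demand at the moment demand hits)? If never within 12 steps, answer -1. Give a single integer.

Step 1: demand=3,sold=3 ship[2->3]=1 ship[1->2]=1 ship[0->1]=2 prod=2 -> [5 8 5 11]
Step 2: demand=3,sold=3 ship[2->3]=1 ship[1->2]=1 ship[0->1]=2 prod=2 -> [5 9 5 9]
Step 3: demand=3,sold=3 ship[2->3]=1 ship[1->2]=1 ship[0->1]=2 prod=2 -> [5 10 5 7]
Step 4: demand=3,sold=3 ship[2->3]=1 ship[1->2]=1 ship[0->1]=2 prod=2 -> [5 11 5 5]
Step 5: demand=3,sold=3 ship[2->3]=1 ship[1->2]=1 ship[0->1]=2 prod=2 -> [5 12 5 3]
Step 6: demand=3,sold=3 ship[2->3]=1 ship[1->2]=1 ship[0->1]=2 prod=2 -> [5 13 5 1]
Step 7: demand=3,sold=1 ship[2->3]=1 ship[1->2]=1 ship[0->1]=2 prod=2 -> [5 14 5 1]
Step 8: demand=3,sold=1 ship[2->3]=1 ship[1->2]=1 ship[0->1]=2 prod=2 -> [5 15 5 1]
Step 9: demand=3,sold=1 ship[2->3]=1 ship[1->2]=1 ship[0->1]=2 prod=2 -> [5 16 5 1]
Step 10: demand=3,sold=1 ship[2->3]=1 ship[1->2]=1 ship[0->1]=2 prod=2 -> [5 17 5 1]
Step 11: demand=3,sold=1 ship[2->3]=1 ship[1->2]=1 ship[0->1]=2 prod=2 -> [5 18 5 1]
Step 12: demand=3,sold=1 ship[2->3]=1 ship[1->2]=1 ship[0->1]=2 prod=2 -> [5 19 5 1]
First stockout at step 7

7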